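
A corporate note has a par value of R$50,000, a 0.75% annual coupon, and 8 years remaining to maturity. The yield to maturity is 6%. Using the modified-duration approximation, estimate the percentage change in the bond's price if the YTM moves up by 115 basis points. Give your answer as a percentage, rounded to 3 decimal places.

Periodic yield y = 0.06. Modified duration first:
  t   CF        PV=CF/(1+0.06)^t    t·PV
  1       375.00       353.7736       353.7736
  2       375.00       333.7487       667.4973
  3       375.00       314.8572       944.5717
  4       375.00       297.0351     1,188.1405
  5       375.00       280.2218     1,401.1091
  6       375.00       264.3602     1,586.1612
  7       375.00       249.3964     1,745.7749
  8    50,375.00    31,605.8982   252,847.1857
  Σ                 33,699.2912   260,734.2140
P = 33,699.2912; D_Mac = 7.73708 yrs; D_mod = 7.73708/(1+0.06) = 7.29913 yrs.
ΔP/P ≈ -D_mod · Δy = -7.29913 × (+0.0115) = -0.083940 = -8.3940%.

-8.394%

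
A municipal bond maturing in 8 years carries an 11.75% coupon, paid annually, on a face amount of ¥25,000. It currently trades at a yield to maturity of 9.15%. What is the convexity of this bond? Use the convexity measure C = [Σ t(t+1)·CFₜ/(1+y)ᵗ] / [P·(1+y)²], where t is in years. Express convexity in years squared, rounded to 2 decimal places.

With y = 0.0915:
  t   CF        PV=CF/(1+0.0915)^t    t·PV        t(t+1)·PV
  1     2,937.50     2,691.2506     2,691.2506       5,382.5011
  2     2,937.50     2,465.6441     4,931.2883      14,793.8648
  3     2,937.50     2,258.9502     6,776.8506      27,107.4023
  4     2,937.50     2,069.5833     8,278.3333      41,391.6664
  5     2,937.50     1,896.0910     9,480.4550      56,882.7298
  6     2,937.50     1,737.1425    10,422.8547      72,959.9832
  7     2,937.50     1,591.5185    11,140.6296      89,125.0368
  8    27,937.50    13,867.4823   110,939.8584     998,458.7253
  Σ                 28,577.6625   164,661.5204   1,306,101.9097
P = 28,577.6625.
Convexity = Σ t(t+1)·PV / [P·(1+y)²] = 1,306,101.9097 / (28,577.6625 × 1.191372) = 38.36214.

38.36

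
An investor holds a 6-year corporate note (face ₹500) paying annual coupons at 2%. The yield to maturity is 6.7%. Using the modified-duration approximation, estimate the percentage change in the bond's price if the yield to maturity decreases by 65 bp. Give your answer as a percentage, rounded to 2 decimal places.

+3.45%

Periodic yield y = 0.067. Modified duration first:
  t   CF        PV=CF/(1+0.067)^t    t·PV
  1        10.00         9.3721         9.3721
  2        10.00         8.7836        17.5671
  3        10.00         8.2320        24.6961
  4        10.00         7.7151        30.8605
  5        10.00         7.2307        36.1533
  6       510.00       345.6079     2,073.6474
  Σ                    386.9413     2,192.2964
P = 386.9413; D_Mac = 5.66571 yrs; D_mod = 5.66571/(1+0.067) = 5.30994 yrs.
ΔP/P ≈ -D_mod · Δy = -5.30994 × (-0.0065) = +0.034515 = +3.4515%.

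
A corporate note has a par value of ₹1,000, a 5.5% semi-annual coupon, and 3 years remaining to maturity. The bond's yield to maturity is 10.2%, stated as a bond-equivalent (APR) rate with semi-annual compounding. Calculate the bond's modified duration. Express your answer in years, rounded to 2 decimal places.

2.66 years

Periodic yield y = 0.051. First find Macaulay duration:
  t   CF        PV=CF/(1+0.051)^t    t·PV
  1        27.50        26.1656        26.1656
  2        27.50        24.8959        49.7917
  3        27.50        23.6878        71.0634
  4        27.50        22.5383        90.1533
  5        27.50        21.4447       107.2233
  6     1,027.50       762.3695     4,574.2172
  Σ                    881.1017     4,918.6145
P = 881.1017; Macaulay duration = 4,918.6145 / 881.1017 = 5.58235 half-year periods = 2.79117 years.
Modified duration = D_Mac / (1 + y) = 2.79117 / 1.051 = 2.65573 years.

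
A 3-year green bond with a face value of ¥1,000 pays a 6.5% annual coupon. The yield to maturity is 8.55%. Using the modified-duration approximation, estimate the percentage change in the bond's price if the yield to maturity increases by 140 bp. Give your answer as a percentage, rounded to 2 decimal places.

-3.63%

Periodic yield y = 0.0855. Modified duration first:
  t   CF        PV=CF/(1+0.0855)^t    t·PV
  1        65.00        59.8802        59.8802
  2        65.00        55.1637       110.3275
  3     1,065.00       832.6455     2,497.9364
  Σ                    947.6895     2,668.1441
P = 947.6895; D_Mac = 2.81542 yrs; D_mod = 2.81542/(1+0.0855) = 2.59366 yrs.
ΔP/P ≈ -D_mod · Δy = -2.59366 × (+0.014) = -0.036311 = -3.6311%.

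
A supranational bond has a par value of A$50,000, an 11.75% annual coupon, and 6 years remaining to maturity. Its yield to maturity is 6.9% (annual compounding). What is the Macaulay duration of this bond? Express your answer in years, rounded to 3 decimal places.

Periodic yield y = 0.069. Discount each cash flow and weight by its year:
  t   CF        PV=CF/(1+0.069)^t    t·PV
  1     5,875.00     5,495.7905     5,495.7905
  2     5,875.00     5,141.0575    10,282.1150
  3     5,875.00     4,809.2212    14,427.6637
  4     5,875.00     4,498.8038    17,995.2151
  5     5,875.00     4,208.4226    21,042.1130
  6    55,875.00    37,441.3332   224,647.9994
  Σ                 61,594.6288   293,890.8966
Price P = Σ PV = 61,594.6288.
Macaulay duration = Σ(t·PV) / P = 293,890.8966 / 61,594.6288 = 4.77137 years.

4.771 years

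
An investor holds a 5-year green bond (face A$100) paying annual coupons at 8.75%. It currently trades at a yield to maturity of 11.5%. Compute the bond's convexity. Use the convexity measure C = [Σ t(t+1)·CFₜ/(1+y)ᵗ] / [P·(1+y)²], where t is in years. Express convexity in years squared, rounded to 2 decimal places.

19.13

With y = 0.115:
  t   CF        PV=CF/(1+0.115)^t    t·PV        t(t+1)·PV
  1         8.75         7.8475         7.8475          15.6951
  2         8.75         7.0381        14.0763          42.2289
  3         8.75         6.3122        18.9367          75.7469
  4         8.75         5.6612        22.6448         113.2240
  5       108.75        63.1037       315.5186       1,893.1115
  Σ                     89.9628       379.0239       2,140.0063
P = 89.9628.
Convexity = Σ t(t+1)·PV / [P·(1+y)²] = 2,140.0063 / (89.9628 × 1.243225) = 19.13384.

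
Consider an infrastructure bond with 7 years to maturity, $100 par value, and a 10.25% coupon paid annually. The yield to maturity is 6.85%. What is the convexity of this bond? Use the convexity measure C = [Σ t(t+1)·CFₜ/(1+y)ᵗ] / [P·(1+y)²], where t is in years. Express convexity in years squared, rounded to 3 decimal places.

34.941

With y = 0.0685:
  t   CF        PV=CF/(1+0.0685)^t    t·PV        t(t+1)·PV
  1        10.25         9.5929         9.5929          19.1858
  2        10.25         8.9779        17.9558          53.8674
  3        10.25         8.4023        25.2070         100.8281
  4        10.25         7.8637        31.4547         157.2736
  5        10.25         7.3595        36.7977         220.7865
  6        10.25         6.8877        41.3264         289.2851
  7       110.25        69.3357       485.3499       3,882.7993
  Σ                    118.4198       647.6845       4,724.0257
P = 118.4198.
Convexity = Σ t(t+1)·PV / [P·(1+y)²] = 4,724.0257 / (118.4198 × 1.141692) = 34.94129.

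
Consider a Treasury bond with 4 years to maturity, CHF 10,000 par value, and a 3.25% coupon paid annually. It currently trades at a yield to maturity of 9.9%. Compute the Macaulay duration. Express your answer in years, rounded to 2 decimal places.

3.79 years

Periodic yield y = 0.099. Discount each cash flow and weight by its year:
  t   CF        PV=CF/(1+0.099)^t    t·PV
  1       325.00       295.7234       295.7234
  2       325.00       269.0841       538.1681
  3       325.00       244.8445       734.5334
  4    10,325.00     7,077.8164    28,311.2655
  Σ                  7,887.4683    29,879.6904
Price P = Σ PV = 7,887.4683.
Macaulay duration = Σ(t·PV) / P = 29,879.6904 / 7,887.4683 = 3.78825 years.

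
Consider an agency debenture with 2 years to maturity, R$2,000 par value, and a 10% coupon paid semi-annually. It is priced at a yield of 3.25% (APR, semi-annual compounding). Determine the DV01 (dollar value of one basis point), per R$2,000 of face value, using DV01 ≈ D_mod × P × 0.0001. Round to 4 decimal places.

R$0.4159

Periodic yield y = 0.01625.
  t   CF        PV=CF/(1+0.01625)^t    t·PV
  1       100.00        98.4010        98.4010
  2       100.00        96.8275       193.6551
  3       100.00        95.2792       285.8377
  4     2,100.00     1,968.8701     7,875.4803
  Σ                  2,259.3779     8,453.3741
P = 2,259.3779; D_Mac = 3.74146 half-year periods = 1.87073 yrs; D_mod = 1.84082 yrs.
DV01 ≈ 1.84082 × 2,259.3779 × 0.0001 = 0.415910.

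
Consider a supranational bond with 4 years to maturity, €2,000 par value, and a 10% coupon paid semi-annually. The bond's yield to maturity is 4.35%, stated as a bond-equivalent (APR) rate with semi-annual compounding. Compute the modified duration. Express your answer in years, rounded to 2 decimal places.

3.38 years

Periodic yield y = 0.02175. First find Macaulay duration:
  t   CF        PV=CF/(1+0.02175)^t    t·PV
  1       100.00        97.8713        97.8713
  2       100.00        95.7879       191.5758
  3       100.00        93.7489       281.2466
  4       100.00        91.7532       367.0130
  5       100.00        89.8001       449.0004
  6       100.00        87.8885       527.3311
  7       100.00        86.0176       602.1234
  8     2,100.00     1,767.9180    14,143.3442
  Σ                  2,410.7856    16,659.5059
P = 2,410.7856; Macaulay duration = 16,659.5059 / 2,410.7856 = 6.91041 half-year periods = 3.45520 years.
Modified duration = D_Mac / (1 + y) = 3.45520 / 1.02175 = 3.38165 years.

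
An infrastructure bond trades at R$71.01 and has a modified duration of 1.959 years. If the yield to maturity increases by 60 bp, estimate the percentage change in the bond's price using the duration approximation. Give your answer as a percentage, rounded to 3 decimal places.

Duration approximation: ΔP/P ≈ -D_mod · Δy = -1.959 × (+0.006) = -0.011754.
As a percentage: -1.1754%.

-1.175%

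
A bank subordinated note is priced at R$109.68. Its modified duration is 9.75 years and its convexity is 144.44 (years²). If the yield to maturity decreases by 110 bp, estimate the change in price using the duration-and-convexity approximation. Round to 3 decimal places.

Duration effect: -D_mod·Δy = -9.75 × (-0.011) = +0.107250
Convexity effect: ½·C·(Δy)² = 0.5 × 144.44 × (-0.011)² = +0.00873862
ΔP/P ≈ +0.107250 + 0.00873862 = +0.11598862
ΔP ≈ 109.68 × (+0.11598862) = +12.7216318416.

+R$12.722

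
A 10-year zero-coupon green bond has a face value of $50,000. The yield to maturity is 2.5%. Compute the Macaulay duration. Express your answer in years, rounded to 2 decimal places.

A zero-coupon bond has a single cash flow at maturity, so its Macaulay duration equals its maturity: 10 years.

10.00 years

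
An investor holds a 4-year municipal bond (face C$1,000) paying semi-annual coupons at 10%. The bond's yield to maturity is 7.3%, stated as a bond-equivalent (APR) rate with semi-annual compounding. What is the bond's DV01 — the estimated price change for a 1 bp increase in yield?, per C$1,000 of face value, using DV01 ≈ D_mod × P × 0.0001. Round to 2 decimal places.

Periodic yield y = 0.0365.
  t   CF        PV=CF/(1+0.0365)^t    t·PV
  1        50.00        48.2393        48.2393
  2        50.00        46.5405        93.0811
  3        50.00        44.9016       134.7049
  4        50.00        43.3204       173.2817
  5        50.00        41.7949       208.9746
  6        50.00        40.3231       241.9387
  7        50.00        38.9032       272.3221
  8     1,050.00       788.1971     6,305.5770
  Σ                  1,092.2202     7,478.1194
P = 1,092.2202; D_Mac = 6.84671 half-year periods = 3.42336 yrs; D_mod = 3.30280 yrs.
DV01 ≈ 3.30280 × 1,092.2202 × 0.0001 = 0.360739.

C$0.36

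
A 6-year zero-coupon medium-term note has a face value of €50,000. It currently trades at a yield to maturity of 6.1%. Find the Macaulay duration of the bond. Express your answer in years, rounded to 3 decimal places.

A zero-coupon bond has a single cash flow at maturity, so its Macaulay duration equals its maturity: 6 years.

6.000 years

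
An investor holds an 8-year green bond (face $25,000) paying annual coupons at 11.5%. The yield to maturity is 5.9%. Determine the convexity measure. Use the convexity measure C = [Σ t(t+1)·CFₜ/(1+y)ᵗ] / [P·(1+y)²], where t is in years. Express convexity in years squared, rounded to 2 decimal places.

42.89

With y = 0.059:
  t   CF        PV=CF/(1+0.059)^t    t·PV        t(t+1)·PV
  1     2,875.00     2,714.8253     2,714.8253       5,429.6506
  2     2,875.00     2,563.5744     5,127.1488      15,381.4465
  3     2,875.00     2,420.7502     7,262.2505      29,049.0019
  4     2,875.00     2,285.8831     9,143.5322      45,717.6611
  5     2,875.00     2,158.5298    10,792.6490      64,755.8940
  6     2,875.00     2,038.2718    12,229.6306      85,607.4141
  7     2,875.00     1,924.7137    13,472.9956     107,783.9649
  8    27,875.00    17,621.6753   140,973.4026   1,268,760.6234
  Σ                 33,728.2235   201,716.4346   1,622,485.6564
P = 33,728.2235.
Convexity = Σ t(t+1)·PV / [P·(1+y)²] = 1,622,485.6564 / (33,728.2235 × 1.121481) = 42.89389.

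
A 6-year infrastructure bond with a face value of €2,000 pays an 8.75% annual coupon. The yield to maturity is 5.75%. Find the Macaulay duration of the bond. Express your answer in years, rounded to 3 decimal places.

Periodic yield y = 0.0575. Discount each cash flow and weight by its year:
  t   CF        PV=CF/(1+0.0575)^t    t·PV
  1       175.00       165.4846       165.4846
  2       175.00       156.4867       312.9733
  3       175.00       147.9779       443.9338
  4       175.00       139.9318       559.7274
  5       175.00       132.3233       661.6163
  6     2,175.00     1,555.1669     9,331.0014
  Σ                  2,297.3712    11,474.7367
Price P = Σ PV = 2,297.3712.
Macaulay duration = Σ(t·PV) / P = 11,474.7367 / 2,297.3712 = 4.99472 years.

4.995 years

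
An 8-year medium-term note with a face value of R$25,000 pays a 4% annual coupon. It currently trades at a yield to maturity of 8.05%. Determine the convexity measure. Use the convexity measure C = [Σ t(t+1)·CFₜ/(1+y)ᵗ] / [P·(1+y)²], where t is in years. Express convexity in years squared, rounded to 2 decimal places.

49.90

With y = 0.0805:
  t   CF        PV=CF/(1+0.0805)^t    t·PV        t(t+1)·PV
  1     1,000.00       925.4975       925.4975       1,850.9949
  2     1,000.00       856.5455     1,713.0911       5,139.2732
  3     1,000.00       792.7307     2,378.1921       9,512.7686
  4     1,000.00       733.6703     2,934.6810      14,673.4052
  5     1,000.00       679.0100     3,395.0498      20,370.2988
  6     1,000.00       628.4220     3,770.5319      26,393.7235
  7     1,000.00       581.6030     4,071.2207      32,569.7653
  8    26,000.00    13,995.0733   111,960.5866   1,007,645.2794
  Σ                 19,192.5522   131,148.8507   1,118,155.5089
P = 19,192.5522.
Convexity = Σ t(t+1)·PV / [P·(1+y)²] = 1,118,155.5089 / (19,192.5522 × 1.167480) = 49.90223.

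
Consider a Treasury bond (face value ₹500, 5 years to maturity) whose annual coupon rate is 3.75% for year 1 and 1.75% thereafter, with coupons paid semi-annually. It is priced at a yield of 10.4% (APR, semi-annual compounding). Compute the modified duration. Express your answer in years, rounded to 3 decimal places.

4.416 years

Periodic yield y = 0.052. First find Macaulay duration:
  t   CF        PV=CF/(1+0.052)^t    t·PV
  1        9.375         8.9116         8.9116
  2        9.375         8.4711        16.9422
  3        4.375         3.7578        11.2733
  4        4.375         3.5720        14.2881
  5        4.375         3.3955        16.9773
  6        4.375         3.2276        19.3658
  7        4.375         3.0681        21.4766
  8        4.375         2.9164        23.3315
  9        4.375         2.7723        24.9505
  10     504.375       303.8059     3,038.0587
  Σ                    343.8983     3,195.5756
P = 343.8983; Macaulay duration = 3,195.5756 / 343.8983 = 9.29221 half-year periods = 4.64611 years.
Modified duration = D_Mac / (1 + y) = 4.64611 / 1.052 = 4.41645 years.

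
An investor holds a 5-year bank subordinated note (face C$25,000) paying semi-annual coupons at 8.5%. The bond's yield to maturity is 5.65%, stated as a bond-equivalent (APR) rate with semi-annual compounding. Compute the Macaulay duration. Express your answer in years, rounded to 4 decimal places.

Periodic yield y = 0.02825. Discount each cash flow and weight by its period:
  t   CF        PV=CF/(1+0.02825)^t    t·PV
  1     1,062.50     1,033.3090     1,033.3090
  2     1,062.50     1,004.9200     2,009.8401
  3     1,062.50       977.3110     2,931.9330
  4     1,062.50       950.4605     3,801.8419
  5     1,062.50       924.3477     4,621.7383
  6     1,062.50       898.9523     5,393.7136
  7     1,062.50       874.2546     6,119.7820
  8     1,062.50       850.2354     6,801.8834
  9     1,062.50       826.8762     7,441.8855
  10   26,062.50    19,725.5395   197,255.3952
  Σ                 28,066.2061   237,411.3219
Price P = Σ PV = 28,066.2061.
Macaulay duration = Σ(t·PV) / P = 237,411.3219 / 28,066.2061 = 8.45897 half-year periods.
In years: 8.45897 / 2 = 4.22949 years.

4.2295 years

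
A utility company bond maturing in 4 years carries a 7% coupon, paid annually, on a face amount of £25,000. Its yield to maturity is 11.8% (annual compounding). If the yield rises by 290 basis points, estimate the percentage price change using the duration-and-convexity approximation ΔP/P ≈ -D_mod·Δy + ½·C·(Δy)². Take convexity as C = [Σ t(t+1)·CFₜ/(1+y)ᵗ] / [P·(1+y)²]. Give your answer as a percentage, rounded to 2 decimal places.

-8.73%

With y = 0.118:
  t   CF        PV=CF/(1+0.118)^t    t·PV        t(t+1)·PV
  1     1,750.00     1,565.2952     1,565.2952       3,130.5903
  2     1,750.00     1,400.0851     2,800.1703       8,400.5108
  3     1,750.00     1,252.3123     3,756.9368      15,027.7473
  4    26,750.00    17,122.0820    68,488.3279     342,441.6396
  Σ                 21,339.7746    76,610.7302     369,000.4880
P = 21,339.7746; D_Mac = 3.59004 yrs; D_mod = 3.21113 yrs; C = 13.83418.
Duration effect: -3.21113 × (+0.029) = -0.093123
Convexity effect: 0.5 × 13.83418 × (0.029)² = +0.0058173
ΔP/P ≈ -0.093123 + 0.0058173 = -0.087306 = -8.7306%.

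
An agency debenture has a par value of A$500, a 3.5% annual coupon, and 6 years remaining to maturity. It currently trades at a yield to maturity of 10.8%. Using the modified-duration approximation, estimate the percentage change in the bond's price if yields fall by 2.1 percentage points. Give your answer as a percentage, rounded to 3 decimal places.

+10.227%

Periodic yield y = 0.108. Modified duration first:
  t   CF        PV=CF/(1+0.108)^t    t·PV
  1        17.50        15.7942        15.7942
  2        17.50        14.2547        28.5094
  3        17.50        12.8653        38.5958
  4        17.50        11.6113        46.4450
  5        17.50        10.4795        52.3973
  6       517.50       279.6867     1,678.1201
  Σ                    344.6916     1,859.8619
P = 344.6916; D_Mac = 5.39573 yrs; D_mod = 5.39573/(1+0.108) = 4.86979 yrs.
ΔP/P ≈ -D_mod · Δy = -4.86979 × (-0.021) = +0.102266 = +10.2266%.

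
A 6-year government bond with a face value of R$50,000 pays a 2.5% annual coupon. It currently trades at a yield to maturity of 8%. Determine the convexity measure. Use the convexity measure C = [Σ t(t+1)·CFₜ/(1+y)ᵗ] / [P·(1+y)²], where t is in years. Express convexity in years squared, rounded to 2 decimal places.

32.67

With y = 0.08:
  t   CF        PV=CF/(1+0.08)^t    t·PV        t(t+1)·PV
  1     1,250.00     1,157.4074     1,157.4074       2,314.8148
  2     1,250.00     1,071.6735     2,143.3471       6,430.0412
  3     1,250.00       992.2903     2,976.8709      11,907.4836
  4     1,250.00       918.7873     3,675.1493      18,375.7463
  5     1,250.00       850.7290     4,253.6450      25,521.8699
  6    51,250.00    32,296.1934   193,777.1603   1,356,440.1219
  Σ                 37,287.0809   207,983.5799   1,420,990.0777
P = 37,287.0809.
Convexity = Σ t(t+1)·PV / [P·(1+y)²] = 1,420,990.0777 / (37,287.0809 × 1.166400) = 32.67271.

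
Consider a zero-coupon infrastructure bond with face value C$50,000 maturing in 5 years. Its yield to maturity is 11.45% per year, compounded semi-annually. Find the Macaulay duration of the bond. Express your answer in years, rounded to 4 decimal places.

A zero-coupon bond has a single cash flow at maturity, so its Macaulay duration equals its maturity: 5 years.
(Equivalently: 10 semi-annual periods ÷ 2 = 5 years.)

5.0000 years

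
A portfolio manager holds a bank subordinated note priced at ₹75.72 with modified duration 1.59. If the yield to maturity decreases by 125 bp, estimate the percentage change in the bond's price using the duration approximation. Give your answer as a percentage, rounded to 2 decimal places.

Duration approximation: ΔP/P ≈ -D_mod · Δy = -1.59 × (-0.0125) = +0.019875.
As a percentage: +1.9875%.

+1.99%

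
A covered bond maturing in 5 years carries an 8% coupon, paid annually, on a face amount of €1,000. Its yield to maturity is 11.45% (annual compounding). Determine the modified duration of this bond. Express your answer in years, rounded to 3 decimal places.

Periodic yield y = 0.1145. First find Macaulay duration:
  t   CF        PV=CF/(1+0.1145)^t    t·PV
  1        80.00        71.7811        71.7811
  2        80.00        64.4065       128.8130
  3        80.00        57.7896       173.3688
  4        80.00        51.8525       207.4100
  5     1,080.00       628.0922     3,140.4609
  Σ                    873.9219     3,721.8339
P = 873.9219; Macaulay duration = 3,721.8339 / 873.9219 = 4.25877 years.
Modified duration = D_Mac / (1 + y) = 4.25877 / 1.1145 = 3.82124 years.

3.821 years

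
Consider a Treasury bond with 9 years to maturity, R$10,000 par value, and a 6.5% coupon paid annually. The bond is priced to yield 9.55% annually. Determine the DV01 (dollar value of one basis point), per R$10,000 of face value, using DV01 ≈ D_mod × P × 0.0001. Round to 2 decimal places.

Periodic yield y = 0.0955.
  t   CF        PV=CF/(1+0.0955)^t    t·PV
  1       650.00       593.3364       593.3364
  2       650.00       541.6124     1,083.2248
  3       650.00       494.3974     1,483.1923
  4       650.00       451.2984     1,805.1937
  5       650.00       411.9566     2,059.7829
  6       650.00       376.0443     2,256.2661
  7       650.00       343.2628     2,402.8393
  8       650.00       313.3389     2,506.7111
  9    10,650.00     4,686.3872    42,177.4850
  Σ                  8,211.6344    56,368.0317
P = 8,211.6344; D_Mac = 6.86441 yrs; D_mod = 6.26601 yrs.
DV01 ≈ 6.26601 × 8,211.6344 × 0.0001 = 5.145416.

R$5.15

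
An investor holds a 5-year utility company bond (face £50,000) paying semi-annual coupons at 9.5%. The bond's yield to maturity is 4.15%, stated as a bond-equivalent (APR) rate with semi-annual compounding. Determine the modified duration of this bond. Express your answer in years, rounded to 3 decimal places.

4.114 years

Periodic yield y = 0.02075. First find Macaulay duration:
  t   CF        PV=CF/(1+0.02075)^t    t·PV
  1     2,375.00     2,326.7205     2,326.7205
  2     2,375.00     2,279.4225     4,558.8451
  3     2,375.00     2,233.0860     6,699.2580
  4     2,375.00     2,187.6914     8,750.7656
  5     2,375.00     2,143.2196    10,716.0980
  6     2,375.00     2,099.6518    12,597.9109
  7     2,375.00     2,056.9697    14,398.7879
  8     2,375.00     2,015.1552    16,121.2418
  9     2,375.00     1,974.1908    17,767.7169
  10   52,375.00    42,651.0915   426,510.9152
  Σ                 61,967.1991   520,448.2599
P = 61,967.1991; Macaulay duration = 520,448.2599 / 61,967.1991 = 8.39877 half-year periods = 4.19939 years.
Modified duration = D_Mac / (1 + y) = 4.19939 / 1.02075 = 4.11402 years.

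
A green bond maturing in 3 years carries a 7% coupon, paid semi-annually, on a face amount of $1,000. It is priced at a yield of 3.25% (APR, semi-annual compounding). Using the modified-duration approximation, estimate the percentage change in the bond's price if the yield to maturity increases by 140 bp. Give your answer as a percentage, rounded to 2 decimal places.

Periodic yield y = 0.01625. Modified duration first:
  t   CF        PV=CF/(1+0.01625)^t    t·PV
  1        35.00        34.4403        34.4403
  2        35.00        33.8896        67.7793
  3        35.00        33.3477       100.0432
  4        35.00        32.8145       131.2580
  5        35.00        32.2898       161.4490
  6     1,035.00       939.5870     5,637.5220
  Σ                  1,106.3690     6,132.4918
P = 1,106.3690; D_Mac = 5.54290 half-year periods = 2.77145 yrs; D_mod = 2.77145/(1+0.01625) = 2.72713 yrs.
ΔP/P ≈ -D_mod · Δy = -2.72713 × (+0.014) = -0.038180 = -3.8180%.

-3.82%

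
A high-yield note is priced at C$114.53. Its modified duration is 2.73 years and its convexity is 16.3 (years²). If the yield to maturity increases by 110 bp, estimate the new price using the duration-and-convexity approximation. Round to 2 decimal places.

Duration effect: -D_mod·Δy = -2.73 × (+0.011) = -0.030030
Convexity effect: ½·C·(Δy)² = 0.5 × 16.3 × (0.011)² = +0.00098615
ΔP/P ≈ -0.030030 + 0.00098615 = -0.02904385
New price ≈ 114.53 × (1 - 0.02904385) = 111.2036078595.

C$111.20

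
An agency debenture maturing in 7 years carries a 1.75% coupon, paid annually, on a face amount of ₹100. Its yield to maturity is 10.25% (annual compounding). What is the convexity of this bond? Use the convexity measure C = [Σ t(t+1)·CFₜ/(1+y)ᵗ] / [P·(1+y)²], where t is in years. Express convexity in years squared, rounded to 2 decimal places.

41.89

With y = 0.1025:
  t   CF        PV=CF/(1+0.1025)^t    t·PV        t(t+1)·PV
  1         1.75         1.5873         1.5873           3.1746
  2         1.75         1.4397         2.8795           8.6384
  3         1.75         1.3059         3.9176          15.6705
  4         1.75         1.1845         4.7379          23.6894
  5         1.75         1.0743         5.3717          32.2304
  6         1.75         0.9745         5.8468          40.9276
  7       101.75        51.3907       359.7346       2,877.8772
  Σ                     58.9569       384.0754       3,002.2081
P = 58.9569.
Convexity = Σ t(t+1)·PV / [P·(1+y)²] = 3,002.2081 / (58.9569 × 1.215506) = 41.89375.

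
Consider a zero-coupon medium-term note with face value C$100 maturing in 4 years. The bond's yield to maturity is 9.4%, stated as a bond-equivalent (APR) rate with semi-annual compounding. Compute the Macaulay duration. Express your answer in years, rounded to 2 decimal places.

4.00 years

A zero-coupon bond has a single cash flow at maturity, so its Macaulay duration equals its maturity: 4 years.
(Equivalently: 8 semi-annual periods ÷ 2 = 4 years.)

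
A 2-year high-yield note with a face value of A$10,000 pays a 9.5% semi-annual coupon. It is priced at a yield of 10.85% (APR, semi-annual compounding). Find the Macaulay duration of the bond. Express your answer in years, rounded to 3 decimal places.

Periodic yield y = 0.05425. Discount each cash flow and weight by its period:
  t   CF        PV=CF/(1+0.05425)^t    t·PV
  1       475.00       450.5573       450.5573
  2       475.00       427.3723       854.7446
  3       475.00       405.3804     1,216.1413
  4    10,475.00     8,479.6825    33,918.7301
  Σ                  9,762.9925    36,440.1733
Price P = Σ PV = 9,762.9925.
Macaulay duration = Σ(t·PV) / P = 36,440.1733 / 9,762.9925 = 3.73248 half-year periods.
In years: 3.73248 / 2 = 1.86624 years.

1.866 years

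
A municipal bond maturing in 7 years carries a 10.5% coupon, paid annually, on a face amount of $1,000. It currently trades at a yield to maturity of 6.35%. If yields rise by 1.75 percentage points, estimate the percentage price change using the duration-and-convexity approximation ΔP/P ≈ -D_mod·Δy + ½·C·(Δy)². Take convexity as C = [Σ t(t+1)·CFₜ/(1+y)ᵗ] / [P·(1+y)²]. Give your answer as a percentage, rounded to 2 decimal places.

With y = 0.0635:
  t   CF        PV=CF/(1+0.0635)^t    t·PV        t(t+1)·PV
  1       105.00        98.7306        98.7306         197.4612
  2       105.00        92.8355       185.6711         557.0133
  3       105.00        87.2925       261.8774       1,047.5097
  4       105.00        82.0804       328.3215       1,641.6075
  5       105.00        77.1795       385.8974       2,315.3843
  6       105.00        72.5712       435.4272       3,047.9906
  7     1,105.00       718.1246     5,026.8724      40,214.9789
  Σ                  1,228.8143     6,722.7976      49,021.9455
P = 1,228.8143; D_Mac = 5.47096 yrs; D_mod = 5.14430 yrs; C = 35.27194.
Duration effect: -5.14430 × (+0.0175) = -0.090025
Convexity effect: 0.5 × 35.27194 × (0.0175)² = +0.0054010
ΔP/P ≈ -0.090025 + 0.0054010 = -0.084624 = -8.4624%.

-8.46%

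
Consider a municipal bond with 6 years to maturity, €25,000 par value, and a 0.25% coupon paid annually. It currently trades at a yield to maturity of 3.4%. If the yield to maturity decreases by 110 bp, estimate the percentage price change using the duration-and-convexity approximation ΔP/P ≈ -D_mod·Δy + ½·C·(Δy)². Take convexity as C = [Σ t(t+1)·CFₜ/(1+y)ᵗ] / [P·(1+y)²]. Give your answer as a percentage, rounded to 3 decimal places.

With y = 0.034:
  t   CF        PV=CF/(1+0.034)^t    t·PV        t(t+1)·PV
  1        62.50        60.4449        60.4449         120.8897
  2        62.50        58.4573       116.9147         350.7440
  3        62.50        56.5351       169.6054         678.4216
  4        62.50        54.6761       218.7046       1,093.5228
  5        62.50        52.8783       264.3914       1,586.3484
  6    25,062.50    20,506.9540   123,041.7241     861,292.0684
  Σ                 20,789.9458   123,871.7849     865,121.9949
P = 20,789.9458; D_Mac = 5.95825 yrs; D_mod = 5.76233 yrs; C = 38.92090.
Duration effect: -5.76233 × (-0.011) = +0.063386
Convexity effect: 0.5 × 38.92090 × (-0.011)² = +0.0023547
ΔP/P ≈ +0.063386 + 0.0023547 = +0.065740 = +6.5740%.

+6.574%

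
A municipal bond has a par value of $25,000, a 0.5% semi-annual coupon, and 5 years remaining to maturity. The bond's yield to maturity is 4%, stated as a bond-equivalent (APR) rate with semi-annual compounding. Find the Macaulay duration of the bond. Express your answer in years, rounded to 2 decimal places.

Periodic yield y = 0.02. Discount each cash flow and weight by its period:
  t   CF        PV=CF/(1+0.02)^t    t·PV
  1        62.50        61.2745        61.2745
  2        62.50        60.0730       120.1461
  3        62.50        58.8951       176.6854
  4        62.50        57.7403       230.9614
  5        62.50        56.6082       283.0409
  6        62.50        55.4982       332.9893
  7        62.50        54.4100       380.8701
  8        62.50        53.3431       426.7452
  9        62.50        52.2972       470.6748
  10   25,062.50    20,559.9793   205,599.7927
  Σ                 21,070.1191   208,083.1803
Price P = Σ PV = 21,070.1191.
Macaulay duration = Σ(t·PV) / P = 208,083.1803 / 21,070.1191 = 9.87575 half-year periods.
In years: 9.87575 / 2 = 4.93787 years.

4.94 years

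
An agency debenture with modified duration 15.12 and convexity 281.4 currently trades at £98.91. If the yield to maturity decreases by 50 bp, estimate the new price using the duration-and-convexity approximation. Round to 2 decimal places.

£106.74

Duration effect: -D_mod·Δy = -15.12 × (-0.005) = +0.075600
Convexity effect: ½·C·(Δy)² = 0.5 × 281.4 × (-0.005)² = +0.0035175
ΔP/P ≈ +0.075600 + 0.0035175 = +0.0791175
New price ≈ 98.91 × (1 + 0.0791175) = 106.735511925.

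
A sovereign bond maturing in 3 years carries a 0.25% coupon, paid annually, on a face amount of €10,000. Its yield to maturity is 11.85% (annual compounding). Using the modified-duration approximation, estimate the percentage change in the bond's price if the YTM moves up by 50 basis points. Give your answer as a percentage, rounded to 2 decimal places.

-1.34%

Periodic yield y = 0.1185. Modified duration first:
  t   CF        PV=CF/(1+0.1185)^t    t·PV
  1        25.00        22.3514        22.3514
  2        25.00        19.9833        39.9667
  3    10,025.00     7,164.3438    21,493.0313
  Σ                  7,206.6785    21,555.3493
P = 7,206.6785; D_Mac = 2.99102 yrs; D_mod = 2.99102/(1+0.1185) = 2.67414 yrs.
ΔP/P ≈ -D_mod · Δy = -2.67414 × (+0.005) = -0.013371 = -1.3371%.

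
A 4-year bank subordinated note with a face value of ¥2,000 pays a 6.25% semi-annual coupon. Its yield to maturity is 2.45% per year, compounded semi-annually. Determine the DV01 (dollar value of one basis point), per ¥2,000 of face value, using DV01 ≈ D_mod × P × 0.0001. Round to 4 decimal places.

¥0.8207

Periodic yield y = 0.01225.
  t   CF        PV=CF/(1+0.01225)^t    t·PV
  1        62.50        61.7436        61.7436
  2        62.50        60.9964       121.9929
  3        62.50        60.2583       180.7748
  4        62.50        59.5290       238.1162
  5        62.50        58.8086       294.0432
  6        62.50        58.0969       348.5817
  7        62.50        57.3939       401.7571
  8     2,062.50     1,871.0771    14,968.6165
  Σ                  2,287.9039    16,615.6259
P = 2,287.9039; D_Mac = 7.26238 half-year periods = 3.63119 yrs; D_mod = 3.58725 yrs.
DV01 ≈ 3.58725 × 2,287.9039 × 0.0001 = 0.820727.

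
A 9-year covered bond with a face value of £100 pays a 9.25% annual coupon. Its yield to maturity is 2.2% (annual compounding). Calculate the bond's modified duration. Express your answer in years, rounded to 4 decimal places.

Periodic yield y = 0.022. First find Macaulay duration:
  t   CF        PV=CF/(1+0.022)^t    t·PV
  1         9.25         9.0509         9.0509
  2         9.25         8.8560        17.7121
  3         9.25         8.6654        25.9962
  4         9.25         8.4789        33.9155
  5         9.25         8.2964        41.4818
  6         9.25         8.1178        48.7066
  7         9.25         7.9430        55.6011
  8         9.25         7.7720        62.1763
  9       109.25        89.8180       808.3620
  Σ                    156.9984     1,103.0024
P = 156.9984; Macaulay duration = 1,103.0024 / 156.9984 = 7.02557 years.
Modified duration = D_Mac / (1 + y) = 7.02557 / 1.022 = 6.87433 years.

6.8743 years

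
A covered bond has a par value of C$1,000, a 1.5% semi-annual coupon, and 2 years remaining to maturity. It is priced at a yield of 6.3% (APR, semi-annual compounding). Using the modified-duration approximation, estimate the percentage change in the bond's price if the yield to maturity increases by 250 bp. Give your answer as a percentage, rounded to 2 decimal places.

Periodic yield y = 0.0315. Modified duration first:
  t   CF        PV=CF/(1+0.0315)^t    t·PV
  1         7.50         7.2710         7.2710
  2         7.50         7.0489        14.0978
  3         7.50         6.8337        20.5010
  4     1,007.50       889.9552     3,559.8206
  Σ                    911.1087     3,601.6904
P = 911.1087; D_Mac = 3.95309 half-year periods = 1.97654 yrs; D_mod = 1.97654/(1+0.0315) = 1.91618 yrs.
ΔP/P ≈ -D_mod · Δy = -1.91618 × (+0.025) = -0.047905 = -4.7905%.

-4.79%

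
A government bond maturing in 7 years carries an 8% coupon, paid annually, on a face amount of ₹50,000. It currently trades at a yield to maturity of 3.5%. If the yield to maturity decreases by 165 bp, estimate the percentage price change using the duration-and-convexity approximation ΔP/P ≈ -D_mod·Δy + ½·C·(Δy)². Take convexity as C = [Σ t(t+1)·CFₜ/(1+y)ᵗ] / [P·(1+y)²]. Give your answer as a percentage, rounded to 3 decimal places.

With y = 0.035:
  t   CF        PV=CF/(1+0.035)^t    t·PV        t(t+1)·PV
  1     4,000.00     3,864.7343     3,864.7343       7,729.4686
  2     4,000.00     3,734.0428     7,468.0856      22,404.2568
  3     4,000.00     3,607.7708    10,823.3125      43,293.2499
  4     4,000.00     3,485.7689    13,943.0756      69,715.3782
  5     4,000.00     3,367.8927    16,839.4633     101,036.7800
  6     4,000.00     3,254.0026    19,524.0155     136,668.1082
  7    54,000.00    42,443.5119   297,104.5831   2,376,836.6651
  Σ                 63,757.7240   369,567.2700   2,757,683.9069
P = 63,757.7240; D_Mac = 5.79643 yrs; D_mod = 5.60042 yrs; C = 40.37671.
Duration effect: -5.60042 × (-0.0165) = +0.092407
Convexity effect: 0.5 × 40.37671 × (-0.0165)² = +0.0054963
ΔP/P ≈ +0.092407 + 0.0054963 = +0.097903 = +9.7903%.

+9.790%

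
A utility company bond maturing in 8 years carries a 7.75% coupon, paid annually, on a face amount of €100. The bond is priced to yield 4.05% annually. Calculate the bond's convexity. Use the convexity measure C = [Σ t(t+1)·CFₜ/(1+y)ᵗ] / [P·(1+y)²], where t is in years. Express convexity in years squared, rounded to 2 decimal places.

49.53

With y = 0.0405:
  t   CF        PV=CF/(1+0.0405)^t    t·PV        t(t+1)·PV
  1         7.75         7.4483         7.4483          14.8967
  2         7.75         7.1584        14.3169          42.9506
  3         7.75         6.8798        20.6394          82.5575
  4         7.75         6.6120        26.4480         132.2402
  5         7.75         6.3546        31.7732         190.6393
  6         7.75         6.1073        36.6438         256.5066
  7         7.75         5.8696        41.0871         328.6965
  8       107.75        78.4297       627.4377       5,646.9390
  Σ                    124.8598       805.7944       6,695.4264
P = 124.8598.
Convexity = Σ t(t+1)·PV / [P·(1+y)²] = 6,695.4264 / (124.8598 × 1.082640) = 49.53035.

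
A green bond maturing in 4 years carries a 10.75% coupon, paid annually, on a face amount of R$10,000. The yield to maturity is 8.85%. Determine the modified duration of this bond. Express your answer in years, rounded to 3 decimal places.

3.189 years

Periodic yield y = 0.0885. First find Macaulay duration:
  t   CF        PV=CF/(1+0.0885)^t    t·PV
  1     1,075.00       987.5976       987.5976
  2     1,075.00       907.3014     1,814.6029
  3     1,075.00       833.5337     2,500.6011
  4    11,075.00     7,889.1461    31,556.5846
  Σ                 10,617.5789    36,859.3862
P = 10,617.5789; Macaulay duration = 36,859.3862 / 10,617.5789 = 3.47154 years.
Modified duration = D_Mac / (1 + y) = 3.47154 / 1.0885 = 3.18929 years.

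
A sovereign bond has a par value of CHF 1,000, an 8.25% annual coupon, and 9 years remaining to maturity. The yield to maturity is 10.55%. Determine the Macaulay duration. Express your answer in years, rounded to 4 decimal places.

Periodic yield y = 0.1055. Discount each cash flow and weight by its year:
  t   CF        PV=CF/(1+0.1055)^t    t·PV
  1        82.50        74.6269        74.6269
  2        82.50        67.5051       135.0102
  3        82.50        61.0629       183.1888
  4        82.50        55.2356       220.9423
  5        82.50        49.9643       249.8217
  6        82.50        45.1962       271.1769
  7        82.50        40.8830       286.1810
  8        82.50        36.9815       295.8516
  9     1,082.50       438.9340     3,950.4056
  Σ                    870.3894     5,667.2051
Price P = Σ PV = 870.3894.
Macaulay duration = Σ(t·PV) / P = 5,667.2051 / 870.3894 = 6.51111 years.

6.5111 years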